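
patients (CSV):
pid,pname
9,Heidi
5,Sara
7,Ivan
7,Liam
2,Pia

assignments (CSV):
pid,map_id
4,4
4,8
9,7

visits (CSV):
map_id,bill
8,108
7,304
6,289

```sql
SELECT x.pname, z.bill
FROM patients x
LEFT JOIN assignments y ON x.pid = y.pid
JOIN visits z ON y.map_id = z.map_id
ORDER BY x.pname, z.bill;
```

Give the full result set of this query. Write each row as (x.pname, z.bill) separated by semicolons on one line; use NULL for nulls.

Step 1 — x LEFT JOIN y on pid → 5 row(s).
Then INNER JOIN `visits z` on map_id: keep only rows whose y.map_id appears in z.

(Heidi, 304)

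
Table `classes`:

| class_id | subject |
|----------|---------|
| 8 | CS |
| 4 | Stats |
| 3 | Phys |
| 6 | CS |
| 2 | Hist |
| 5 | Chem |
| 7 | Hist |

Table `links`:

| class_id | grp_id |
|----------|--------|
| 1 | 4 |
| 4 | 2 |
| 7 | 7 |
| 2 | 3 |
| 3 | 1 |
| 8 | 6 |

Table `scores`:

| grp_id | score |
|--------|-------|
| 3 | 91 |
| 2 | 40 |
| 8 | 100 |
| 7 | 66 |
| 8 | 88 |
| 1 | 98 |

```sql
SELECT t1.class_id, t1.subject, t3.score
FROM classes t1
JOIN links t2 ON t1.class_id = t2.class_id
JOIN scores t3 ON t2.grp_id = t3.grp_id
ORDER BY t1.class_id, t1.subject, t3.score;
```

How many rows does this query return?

Evaluate left to right. First `classes t1 INNER JOIN links t2` on class_id: 5 row(s).
Then INNER JOIN `scores t3` on grp_id: keep only rows whose t2.grp_id appears in t3.
Result: 4 row(s).

4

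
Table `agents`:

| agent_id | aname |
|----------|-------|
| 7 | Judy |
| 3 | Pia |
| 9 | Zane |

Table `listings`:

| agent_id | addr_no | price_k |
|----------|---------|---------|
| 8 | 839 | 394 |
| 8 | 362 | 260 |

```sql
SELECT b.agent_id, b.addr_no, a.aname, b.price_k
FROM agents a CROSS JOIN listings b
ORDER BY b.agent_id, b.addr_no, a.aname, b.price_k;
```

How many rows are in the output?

6

CROSS JOIN pairs every row of `agents` with every row of `listings`: 3 × 2 = 6 rows.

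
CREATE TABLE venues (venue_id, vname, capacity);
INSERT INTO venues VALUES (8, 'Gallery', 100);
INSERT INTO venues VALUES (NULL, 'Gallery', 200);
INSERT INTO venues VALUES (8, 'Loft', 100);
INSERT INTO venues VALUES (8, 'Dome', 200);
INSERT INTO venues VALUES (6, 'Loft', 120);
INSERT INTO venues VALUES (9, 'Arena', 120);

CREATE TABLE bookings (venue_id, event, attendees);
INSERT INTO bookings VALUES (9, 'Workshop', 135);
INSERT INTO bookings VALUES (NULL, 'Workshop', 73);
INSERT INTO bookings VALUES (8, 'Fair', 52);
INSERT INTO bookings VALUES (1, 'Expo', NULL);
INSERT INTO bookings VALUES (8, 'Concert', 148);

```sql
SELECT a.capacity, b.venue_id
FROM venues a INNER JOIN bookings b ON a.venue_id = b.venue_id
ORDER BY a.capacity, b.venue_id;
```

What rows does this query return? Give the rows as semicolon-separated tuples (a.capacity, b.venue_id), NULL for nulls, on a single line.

INNER JOIN keeps only pairs where the ON condition holds.
Matching on a.venue_id = b.venue_id. A NULL in a compared column never satisfies the condition.
- a row (venue_id=8): matches 2 b row(s) → 2 output row(s).
- a row (venue_id=NULL): no match → dropped.
- a row (venue_id=8): matches 2 b row(s) → 2 output row(s).
- a row (venue_id=8): matches 2 b row(s) → 2 output row(s).
- a row (venue_id=6): no match → dropped.
- a row (venue_id=9): matches 1 b row(s) → 1 output row(s).
After projecting and ordering:
a.capacity | b.venue_id
100 | 8
100 | 8
100 | 8
100 | 8
120 | 9
200 | 8
200 | 8

(100, 8); (100, 8); (100, 8); (100, 8); (120, 9); (200, 8); (200, 8)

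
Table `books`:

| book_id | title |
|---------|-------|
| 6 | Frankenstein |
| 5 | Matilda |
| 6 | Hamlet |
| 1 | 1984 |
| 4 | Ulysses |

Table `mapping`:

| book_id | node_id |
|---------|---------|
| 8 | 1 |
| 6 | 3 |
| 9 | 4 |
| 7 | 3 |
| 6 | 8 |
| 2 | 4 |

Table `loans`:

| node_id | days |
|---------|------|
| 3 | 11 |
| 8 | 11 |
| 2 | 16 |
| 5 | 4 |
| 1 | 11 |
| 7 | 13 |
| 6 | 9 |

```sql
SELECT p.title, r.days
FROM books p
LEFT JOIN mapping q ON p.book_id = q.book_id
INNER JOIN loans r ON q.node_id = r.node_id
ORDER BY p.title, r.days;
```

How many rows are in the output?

4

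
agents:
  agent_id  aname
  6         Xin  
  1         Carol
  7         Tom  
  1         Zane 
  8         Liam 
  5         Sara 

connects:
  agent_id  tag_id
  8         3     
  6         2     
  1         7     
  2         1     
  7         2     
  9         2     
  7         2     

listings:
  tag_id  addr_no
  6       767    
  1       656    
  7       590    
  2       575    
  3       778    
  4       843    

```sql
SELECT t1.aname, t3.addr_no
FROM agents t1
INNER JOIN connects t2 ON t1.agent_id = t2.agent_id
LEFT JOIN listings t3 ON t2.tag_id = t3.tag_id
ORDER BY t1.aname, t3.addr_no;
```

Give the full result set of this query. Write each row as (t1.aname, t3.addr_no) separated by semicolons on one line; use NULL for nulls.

(Carol, 590); (Liam, 778); (Tom, 575); (Tom, 575); (Xin, 575); (Zane, 590)

Joins associate left-to-right: agents INNER JOIN connects on agent_id gives 6 intermediate row(s).
Then LEFT JOIN `listings t3` on tag_id: each of those 6 rows is kept; rows whose t2.tag_id has no match in t3 get NULL for t3's columns.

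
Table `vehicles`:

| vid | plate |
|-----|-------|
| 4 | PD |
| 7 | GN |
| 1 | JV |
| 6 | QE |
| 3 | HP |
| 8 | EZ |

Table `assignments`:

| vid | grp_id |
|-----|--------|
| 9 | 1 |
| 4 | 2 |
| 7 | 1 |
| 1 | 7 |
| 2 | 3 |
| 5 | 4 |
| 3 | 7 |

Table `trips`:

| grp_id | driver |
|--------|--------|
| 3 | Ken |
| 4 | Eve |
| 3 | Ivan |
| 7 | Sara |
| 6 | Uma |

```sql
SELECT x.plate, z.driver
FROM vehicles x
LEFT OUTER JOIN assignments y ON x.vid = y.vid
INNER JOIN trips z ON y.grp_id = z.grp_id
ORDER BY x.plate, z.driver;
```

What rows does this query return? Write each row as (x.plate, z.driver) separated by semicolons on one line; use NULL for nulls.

(HP, Sara); (JV, Sara)

Joins associate left-to-right: vehicles LEFT JOIN assignments on vid gives 6 intermediate row(s).
Then INNER JOIN `trips z` on grp_id: keep only rows whose y.grp_id appears in z.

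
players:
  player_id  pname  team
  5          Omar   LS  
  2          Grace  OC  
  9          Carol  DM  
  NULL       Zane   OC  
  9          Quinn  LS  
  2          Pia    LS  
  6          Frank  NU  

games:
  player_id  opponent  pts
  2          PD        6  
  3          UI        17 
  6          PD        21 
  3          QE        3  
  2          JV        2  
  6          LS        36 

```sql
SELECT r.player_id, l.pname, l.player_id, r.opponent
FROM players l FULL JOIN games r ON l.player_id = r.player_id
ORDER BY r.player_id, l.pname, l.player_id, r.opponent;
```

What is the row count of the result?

FULL OUTER JOIN keeps every row from both sides; unmatched rows get NULL for the other side's columns.
Matching on l.player_id = r.player_id. A NULL in a compared column never satisfies the condition.
- l[0] player_id=5 → no match; kept with NULLs on the r side.
- l[1] player_id=2 → 2 match(es) in r → 2 row(s).
- l[2] player_id=9 → no match; kept with NULLs on the r side.
- l[3] player_id=NULL → no match; kept with NULLs on the r side.
- l[4] player_id=9 → no match; kept with NULLs on the r side.
- l[5] player_id=2 → 2 match(es) in r → 2 row(s).
- l[6] player_id=6 → 2 match(es) in r → 2 row(s).
- 2 r row(s) had no l match → kept, l columns NULL.
Total: 6 matched + 6 padded = 12 rows.

12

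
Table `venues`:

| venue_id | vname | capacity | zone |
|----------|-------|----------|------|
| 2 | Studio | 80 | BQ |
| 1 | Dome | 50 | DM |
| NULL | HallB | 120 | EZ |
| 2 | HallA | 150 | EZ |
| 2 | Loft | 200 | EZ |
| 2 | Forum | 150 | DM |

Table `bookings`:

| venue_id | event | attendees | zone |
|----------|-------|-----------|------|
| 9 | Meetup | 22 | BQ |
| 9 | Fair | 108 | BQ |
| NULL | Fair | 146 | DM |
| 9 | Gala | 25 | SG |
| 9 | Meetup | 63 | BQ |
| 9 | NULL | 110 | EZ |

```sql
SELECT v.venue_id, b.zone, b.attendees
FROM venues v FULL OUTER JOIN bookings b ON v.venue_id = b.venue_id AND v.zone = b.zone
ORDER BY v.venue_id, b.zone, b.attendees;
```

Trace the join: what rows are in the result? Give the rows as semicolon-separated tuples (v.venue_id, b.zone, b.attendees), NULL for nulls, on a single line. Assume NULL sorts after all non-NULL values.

(1, NULL, NULL); (2, NULL, NULL); (2, NULL, NULL); (2, NULL, NULL); (2, NULL, NULL); (NULL, BQ, 22); (NULL, BQ, 63); (NULL, BQ, 108); (NULL, DM, 146); (NULL, EZ, 110); (NULL, SG, 25); (NULL, NULL, NULL)

FULL OUTER JOIN keeps every row from both sides; unmatched rows get NULL for the other side's columns.
Matching on v.venue_id = b.venue_id AND v.zone = b.zone. A NULL in a compared column never satisfies the condition.
Matched pairs: 0; unmatched v rows kept: 6; unmatched b rows kept: 6.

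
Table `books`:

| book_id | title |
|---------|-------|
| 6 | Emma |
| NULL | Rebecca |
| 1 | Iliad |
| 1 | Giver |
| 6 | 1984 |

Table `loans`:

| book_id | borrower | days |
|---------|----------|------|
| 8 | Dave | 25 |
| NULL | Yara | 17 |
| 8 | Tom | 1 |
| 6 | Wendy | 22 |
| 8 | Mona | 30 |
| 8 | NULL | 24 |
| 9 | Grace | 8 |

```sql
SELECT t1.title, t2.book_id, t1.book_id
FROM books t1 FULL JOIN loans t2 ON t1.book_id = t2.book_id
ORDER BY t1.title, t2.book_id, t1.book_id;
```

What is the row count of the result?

FULL OUTER JOIN keeps every row from both sides; unmatched rows get NULL for the other side's columns.
Matching on t1.book_id = t2.book_id. A NULL in a compared column never satisfies the condition.
- t1 (book_id=6) pairs with 1 row(s) of t2.
- t1 (book_id=NULL) has no partner → padded with NULL.
- t1 (book_id=1) has no partner → padded with NULL.
- t1 (book_id=1) has no partner → padded with NULL.
- t1 (book_id=6) pairs with 1 row(s) of t2.
- 6 t2 row(s) had no t1 match → kept, t1 columns NULL.
Total: 2 matched + 9 padded = 11 rows.

11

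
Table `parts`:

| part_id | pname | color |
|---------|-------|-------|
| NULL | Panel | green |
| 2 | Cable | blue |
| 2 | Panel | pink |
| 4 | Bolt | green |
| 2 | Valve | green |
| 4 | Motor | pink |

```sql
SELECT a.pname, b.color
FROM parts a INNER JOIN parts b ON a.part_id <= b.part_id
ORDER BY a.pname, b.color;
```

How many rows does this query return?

19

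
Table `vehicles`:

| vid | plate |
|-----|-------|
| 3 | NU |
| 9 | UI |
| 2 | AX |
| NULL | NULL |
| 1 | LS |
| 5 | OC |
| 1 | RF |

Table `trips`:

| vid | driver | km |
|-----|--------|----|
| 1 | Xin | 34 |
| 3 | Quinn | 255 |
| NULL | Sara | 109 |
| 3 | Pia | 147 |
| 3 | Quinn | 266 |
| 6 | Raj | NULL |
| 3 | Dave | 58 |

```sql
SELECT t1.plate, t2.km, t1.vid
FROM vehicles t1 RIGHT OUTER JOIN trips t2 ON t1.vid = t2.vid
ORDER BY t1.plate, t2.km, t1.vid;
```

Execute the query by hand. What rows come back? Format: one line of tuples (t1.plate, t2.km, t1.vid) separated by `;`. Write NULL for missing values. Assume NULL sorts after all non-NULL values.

(LS, 34, 1); (NU, 58, 3); (NU, 147, 3); (NU, 255, 3); (NU, 266, 3); (RF, 34, 1); (NULL, 109, NULL); (NULL, NULL, NULL)

RIGHT JOIN keeps every row from `trips`; unmatched rows get NULL for `vehicles`'s columns.
Matching on t1.vid = t2.vid. A NULL in a compared column never satisfies the condition.
- t1 (vid=3) pairs with 4 row(s) of t2.
- t1 (vid=9) has no partner in t2.
- t1 (vid=2) has no partner in t2.
- t1 (vid=NULL) has no partner in t2.
- t1 (vid=1) pairs with 1 row(s) of t2.
- t1 (vid=5) has no partner in t2.
- t1 (vid=1) pairs with 1 row(s) of t2.
- plus 2 unmatched t2 row(s), each kept with NULL t1 columns.
After projecting and ordering:
t1.plate | t2.km | t1.vid
LS | 34 | 1
NU | 58 | 3
NU | 147 | 3
NU | 255 | 3
NU | 266 | 3
RF | 34 | 1
NULL | 109 | NULL
NULL | NULL | NULL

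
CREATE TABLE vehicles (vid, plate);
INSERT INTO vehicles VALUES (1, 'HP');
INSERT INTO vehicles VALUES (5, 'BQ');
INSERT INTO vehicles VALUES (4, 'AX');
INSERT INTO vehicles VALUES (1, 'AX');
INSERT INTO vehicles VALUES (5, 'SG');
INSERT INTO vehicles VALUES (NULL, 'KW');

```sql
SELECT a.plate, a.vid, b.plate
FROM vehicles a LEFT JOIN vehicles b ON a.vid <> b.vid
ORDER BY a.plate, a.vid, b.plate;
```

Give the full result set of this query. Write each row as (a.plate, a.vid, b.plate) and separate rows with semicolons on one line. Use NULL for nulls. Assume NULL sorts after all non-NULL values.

(AX, 1, AX); (AX, 1, BQ); (AX, 1, SG); (AX, 4, AX); (AX, 4, BQ); (AX, 4, HP); (AX, 4, SG); (BQ, 5, AX); (BQ, 5, AX); (BQ, 5, HP); (HP, 1, AX); (HP, 1, BQ); (HP, 1, SG); (KW, NULL, NULL); (SG, 5, AX); (SG, 5, AX); (SG, 5, HP)

LEFT JOIN keeps every row from `vehicles a`; unmatched rows get NULL for `vehicles b`'s columns.
Matching on a.vid <> b.vid. A NULL in a compared column never satisfies the condition.
Matched pairs: 16; unmatched a rows kept: 1.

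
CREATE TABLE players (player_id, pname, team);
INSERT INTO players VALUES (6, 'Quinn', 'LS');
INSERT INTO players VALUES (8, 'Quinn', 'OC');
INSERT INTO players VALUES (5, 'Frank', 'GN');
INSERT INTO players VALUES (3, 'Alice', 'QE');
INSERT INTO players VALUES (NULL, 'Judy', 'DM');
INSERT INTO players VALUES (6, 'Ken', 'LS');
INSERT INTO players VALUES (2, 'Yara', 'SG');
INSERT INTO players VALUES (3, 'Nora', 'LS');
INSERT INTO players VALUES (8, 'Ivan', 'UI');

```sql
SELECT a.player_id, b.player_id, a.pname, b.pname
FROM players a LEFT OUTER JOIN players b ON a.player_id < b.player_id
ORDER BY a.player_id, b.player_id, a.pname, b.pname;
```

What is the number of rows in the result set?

LEFT JOIN keeps every row from `players a`; unmatched rows get NULL for `players b`'s columns.
Matching on a.player_id < b.player_id. A NULL in a compared column never satisfies the condition.
- a[0] player_id=6 → 2 match(es) in b → 2 row(s).
- a[1] player_id=8 → no match; kept with NULLs on the b side.
- a[2] player_id=5 → 4 match(es) in b → 4 row(s).
- a[3] player_id=3 → 5 match(es) in b → 5 row(s).
- a[4] player_id=NULL → no match; kept with NULLs on the b side.
- a[5] player_id=6 → 2 match(es) in b → 2 row(s).
- a[6] player_id=2 → 7 match(es) in b → 7 row(s).
- a[7] player_id=3 → 5 match(es) in b → 5 row(s).
- a[8] player_id=8 → no match; kept with NULLs on the b side.
Total: 25 matched + 3 padded = 28 rows.

28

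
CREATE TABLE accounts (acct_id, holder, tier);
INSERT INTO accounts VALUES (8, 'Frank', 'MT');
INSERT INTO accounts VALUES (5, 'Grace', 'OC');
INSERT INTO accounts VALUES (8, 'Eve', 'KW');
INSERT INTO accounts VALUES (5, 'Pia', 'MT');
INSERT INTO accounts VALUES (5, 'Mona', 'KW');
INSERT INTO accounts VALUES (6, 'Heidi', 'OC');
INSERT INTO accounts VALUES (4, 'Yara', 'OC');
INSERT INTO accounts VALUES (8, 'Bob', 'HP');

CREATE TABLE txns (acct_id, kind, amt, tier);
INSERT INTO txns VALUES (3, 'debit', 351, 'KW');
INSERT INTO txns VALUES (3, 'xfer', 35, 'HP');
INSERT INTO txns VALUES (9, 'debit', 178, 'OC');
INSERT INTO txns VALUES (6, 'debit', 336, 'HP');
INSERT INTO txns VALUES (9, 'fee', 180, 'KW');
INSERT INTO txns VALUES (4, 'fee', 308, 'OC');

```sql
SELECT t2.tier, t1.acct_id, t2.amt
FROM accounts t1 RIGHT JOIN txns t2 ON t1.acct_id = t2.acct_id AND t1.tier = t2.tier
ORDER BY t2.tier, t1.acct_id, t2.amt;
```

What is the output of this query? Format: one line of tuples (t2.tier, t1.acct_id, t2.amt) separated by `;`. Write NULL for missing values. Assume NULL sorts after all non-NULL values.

RIGHT JOIN keeps every row from `txns`; unmatched rows get NULL for `accounts`'s columns.
Matching on t1.acct_id = t2.acct_id AND t1.tier = t2.tier.
Matched pairs: 1; unmatched t2 rows kept: 5.

(HP, NULL, 35); (HP, NULL, 336); (KW, NULL, 180); (KW, NULL, 351); (OC, 4, 308); (OC, NULL, 178)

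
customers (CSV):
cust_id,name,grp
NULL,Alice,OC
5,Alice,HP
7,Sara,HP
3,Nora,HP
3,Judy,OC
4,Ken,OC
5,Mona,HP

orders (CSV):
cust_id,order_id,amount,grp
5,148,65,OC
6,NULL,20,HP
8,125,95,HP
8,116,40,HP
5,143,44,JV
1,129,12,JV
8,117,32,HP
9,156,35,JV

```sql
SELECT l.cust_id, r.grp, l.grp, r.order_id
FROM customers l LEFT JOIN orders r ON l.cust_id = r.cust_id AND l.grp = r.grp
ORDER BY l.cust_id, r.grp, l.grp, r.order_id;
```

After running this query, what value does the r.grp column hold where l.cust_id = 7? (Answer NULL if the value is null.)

LEFT JOIN keeps every row from `customers`; unmatched rows get NULL for `orders`'s columns.
Matching on l.cust_id = r.cust_id AND l.grp = r.grp. A NULL in a compared column never satisfies the condition.
- cust_id=NULL, grp=OC: no r row matches, row kept with r columns NULL.
- cust_id=5, grp=HP: no r row matches, row kept with r columns NULL.
- cust_id=7, grp=HP: no r row matches, row kept with r columns NULL.
- cust_id=3, grp=HP: no r row matches, row kept with r columns NULL.
- cust_id=3, grp=OC: no r row matches, row kept with r columns NULL.
- cust_id=4, grp=OC: no r row matches, row kept with r columns NULL.
- cust_id=5, grp=HP: no r row matches, row kept with r columns NULL.

NULL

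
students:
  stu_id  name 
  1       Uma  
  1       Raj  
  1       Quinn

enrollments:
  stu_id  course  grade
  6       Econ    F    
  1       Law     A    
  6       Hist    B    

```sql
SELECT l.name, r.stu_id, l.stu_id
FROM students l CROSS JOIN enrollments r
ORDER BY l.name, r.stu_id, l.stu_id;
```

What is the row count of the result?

CROSS JOIN pairs every row of `students` with every row of `enrollments`: 3 × 3 = 9 rows.

9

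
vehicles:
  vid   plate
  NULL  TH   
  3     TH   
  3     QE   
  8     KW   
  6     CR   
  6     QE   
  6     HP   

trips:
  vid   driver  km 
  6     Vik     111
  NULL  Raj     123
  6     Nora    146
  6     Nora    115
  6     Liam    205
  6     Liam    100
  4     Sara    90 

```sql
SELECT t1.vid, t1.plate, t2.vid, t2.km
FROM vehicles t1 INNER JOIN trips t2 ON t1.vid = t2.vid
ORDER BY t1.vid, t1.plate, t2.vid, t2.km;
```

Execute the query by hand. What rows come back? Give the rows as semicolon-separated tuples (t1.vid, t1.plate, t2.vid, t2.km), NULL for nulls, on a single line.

(6, CR, 6, 100); (6, CR, 6, 111); (6, CR, 6, 115); (6, CR, 6, 146); (6, CR, 6, 205); (6, HP, 6, 100); (6, HP, 6, 111); (6, HP, 6, 115); (6, HP, 6, 146); (6, HP, 6, 205); (6, QE, 6, 100); (6, QE, 6, 111); (6, QE, 6, 115); (6, QE, 6, 146); (6, QE, 6, 205)

INNER JOIN keeps only pairs where the ON condition holds.
Matching on t1.vid = t2.vid. A NULL in a compared column never satisfies the condition.
- vid=NULL: no matching t2 row, dropped.
- vid=3: no matching t2 row, dropped.
- vid=3: no matching t2 row, dropped.
- vid=8: no matching t2 row, dropped.
- vid=6: 5 matching t2 row(s), so 5 row(s) emitted.
- vid=6: 5 matching t2 row(s), so 5 row(s) emitted.
- vid=6: 5 matching t2 row(s), so 5 row(s) emitted.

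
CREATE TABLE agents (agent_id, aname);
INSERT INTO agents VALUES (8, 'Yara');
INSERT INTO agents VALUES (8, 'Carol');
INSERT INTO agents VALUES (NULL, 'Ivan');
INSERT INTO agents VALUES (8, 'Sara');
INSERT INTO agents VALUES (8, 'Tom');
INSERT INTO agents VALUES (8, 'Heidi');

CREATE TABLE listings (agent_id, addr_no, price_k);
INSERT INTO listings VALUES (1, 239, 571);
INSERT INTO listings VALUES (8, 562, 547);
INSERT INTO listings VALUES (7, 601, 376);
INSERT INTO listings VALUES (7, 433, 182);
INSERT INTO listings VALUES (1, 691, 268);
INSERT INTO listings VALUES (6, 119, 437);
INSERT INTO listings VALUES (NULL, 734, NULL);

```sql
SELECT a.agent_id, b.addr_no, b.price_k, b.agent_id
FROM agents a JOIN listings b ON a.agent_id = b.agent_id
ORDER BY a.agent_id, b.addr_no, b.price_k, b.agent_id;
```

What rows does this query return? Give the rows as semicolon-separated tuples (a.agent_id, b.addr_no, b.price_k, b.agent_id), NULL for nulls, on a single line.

INNER JOIN keeps only pairs where the ON condition holds.
Matching on a.agent_id = b.agent_id. A NULL in a compared column never satisfies the condition.
- a (agent_id=8) pairs with 1 row(s) of b.
- a (agent_id=8) pairs with 1 row(s) of b.
- a (agent_id=NULL) has no partner → excluded.
- a (agent_id=8) pairs with 1 row(s) of b.
- a (agent_id=8) pairs with 1 row(s) of b.
- a (agent_id=8) pairs with 1 row(s) of b.
After projecting and ordering:
a.agent_id | b.addr_no | b.price_k | b.agent_id
8 | 562 | 547 | 8
8 | 562 | 547 | 8
8 | 562 | 547 | 8
8 | 562 | 547 | 8
8 | 562 | 547 | 8

(8, 562, 547, 8); (8, 562, 547, 8); (8, 562, 547, 8); (8, 562, 547, 8); (8, 562, 547, 8)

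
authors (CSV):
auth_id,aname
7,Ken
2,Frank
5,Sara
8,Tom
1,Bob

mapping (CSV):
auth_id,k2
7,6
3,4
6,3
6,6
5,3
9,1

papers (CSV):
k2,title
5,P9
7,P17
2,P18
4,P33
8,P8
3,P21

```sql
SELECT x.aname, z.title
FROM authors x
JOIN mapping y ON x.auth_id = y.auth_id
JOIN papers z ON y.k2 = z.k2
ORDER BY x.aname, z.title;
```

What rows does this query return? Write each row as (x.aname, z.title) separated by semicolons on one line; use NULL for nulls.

(Sara, P21)

Joins associate left-to-right: authors INNER JOIN mapping on auth_id gives 2 intermediate row(s).
Then INNER JOIN `papers z` on k2: keep only rows whose y.k2 appears in z.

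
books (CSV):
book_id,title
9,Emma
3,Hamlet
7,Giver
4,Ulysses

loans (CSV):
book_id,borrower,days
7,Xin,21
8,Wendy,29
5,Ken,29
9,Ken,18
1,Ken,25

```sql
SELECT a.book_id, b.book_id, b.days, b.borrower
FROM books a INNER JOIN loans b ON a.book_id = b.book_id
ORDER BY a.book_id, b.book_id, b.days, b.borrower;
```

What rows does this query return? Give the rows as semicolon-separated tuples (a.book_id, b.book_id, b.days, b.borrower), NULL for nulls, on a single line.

INNER JOIN keeps only pairs where the ON condition holds.
Matching on a.book_id = b.book_id.
- a[0] book_id=9 → 1 match(es) in b → 1 row(s).
- a[1] book_id=3 → no match; dropped.
- a[2] book_id=7 → 1 match(es) in b → 1 row(s).
- a[3] book_id=4 → no match; dropped.
After projecting and ordering:
a.book_id | b.book_id | b.days | b.borrower
7 | 7 | 21 | Xin
9 | 9 | 18 | Ken

(7, 7, 21, Xin); (9, 9, 18, Ken)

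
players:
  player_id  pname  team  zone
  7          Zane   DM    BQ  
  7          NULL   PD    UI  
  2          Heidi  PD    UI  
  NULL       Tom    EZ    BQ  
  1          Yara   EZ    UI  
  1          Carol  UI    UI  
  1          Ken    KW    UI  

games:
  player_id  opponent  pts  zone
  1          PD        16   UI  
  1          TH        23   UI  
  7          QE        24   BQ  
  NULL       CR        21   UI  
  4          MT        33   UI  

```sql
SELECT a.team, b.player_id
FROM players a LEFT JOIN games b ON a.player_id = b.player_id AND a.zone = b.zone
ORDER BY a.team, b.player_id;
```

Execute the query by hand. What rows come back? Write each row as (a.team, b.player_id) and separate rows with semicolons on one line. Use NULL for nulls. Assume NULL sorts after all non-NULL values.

(DM, 7); (EZ, 1); (EZ, 1); (EZ, NULL); (KW, 1); (KW, 1); (PD, NULL); (PD, NULL); (UI, 1); (UI, 1)

LEFT JOIN keeps every row from `players`; unmatched rows get NULL for `games`'s columns.
Matching on a.player_id = b.player_id AND a.zone = b.zone. A NULL in a compared column never satisfies the condition.
Matched pairs: 7; unmatched a rows kept: 3.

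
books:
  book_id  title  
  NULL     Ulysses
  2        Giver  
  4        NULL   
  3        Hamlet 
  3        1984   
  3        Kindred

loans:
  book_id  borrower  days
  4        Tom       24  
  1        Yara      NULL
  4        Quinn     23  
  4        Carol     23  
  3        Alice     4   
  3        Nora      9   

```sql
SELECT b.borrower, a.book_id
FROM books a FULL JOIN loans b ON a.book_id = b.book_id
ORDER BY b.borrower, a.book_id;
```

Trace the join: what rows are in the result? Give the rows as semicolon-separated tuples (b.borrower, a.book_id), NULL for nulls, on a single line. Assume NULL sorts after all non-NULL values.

(Alice, 3); (Alice, 3); (Alice, 3); (Carol, 4); (Nora, 3); (Nora, 3); (Nora, 3); (Quinn, 4); (Tom, 4); (Yara, NULL); (NULL, 2); (NULL, NULL)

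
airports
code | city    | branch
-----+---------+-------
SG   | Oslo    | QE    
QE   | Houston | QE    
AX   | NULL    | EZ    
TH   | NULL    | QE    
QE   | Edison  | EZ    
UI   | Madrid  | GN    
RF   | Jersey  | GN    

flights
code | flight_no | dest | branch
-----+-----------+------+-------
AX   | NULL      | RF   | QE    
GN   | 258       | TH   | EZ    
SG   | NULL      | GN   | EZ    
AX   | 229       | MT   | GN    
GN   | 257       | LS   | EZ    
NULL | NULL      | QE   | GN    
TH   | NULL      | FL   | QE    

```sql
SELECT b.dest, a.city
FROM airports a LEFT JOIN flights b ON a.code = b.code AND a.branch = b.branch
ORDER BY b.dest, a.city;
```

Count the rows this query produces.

7

LEFT JOIN keeps every row from `airports`; unmatched rows get NULL for `flights`'s columns.
Matching on a.code = b.code AND a.branch = b.branch. A NULL in a compared column never satisfies the condition.
- a (code=SG, branch=QE) has no partner → padded with NULL.
- a (code=QE, branch=QE) has no partner → padded with NULL.
- a (code=AX, branch=EZ) has no partner → padded with NULL.
- a (code=TH, branch=QE) pairs with 1 row(s) of b.
- a (code=QE, branch=EZ) has no partner → padded with NULL.
- a (code=UI, branch=GN) has no partner → padded with NULL.
- a (code=RF, branch=GN) has no partner → padded with NULL.
Total: 1 matched + 6 padded = 7 rows.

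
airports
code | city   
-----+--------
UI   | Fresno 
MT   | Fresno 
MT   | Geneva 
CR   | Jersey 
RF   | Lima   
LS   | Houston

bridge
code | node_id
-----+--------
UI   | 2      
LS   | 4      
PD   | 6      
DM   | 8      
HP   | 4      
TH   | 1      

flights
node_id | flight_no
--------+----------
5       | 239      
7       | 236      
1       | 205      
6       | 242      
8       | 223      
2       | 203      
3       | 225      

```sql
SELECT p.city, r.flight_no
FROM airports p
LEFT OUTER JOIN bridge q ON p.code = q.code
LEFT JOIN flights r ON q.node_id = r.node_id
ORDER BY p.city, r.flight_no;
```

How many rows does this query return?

Step 1 — p LEFT JOIN q on code → 6 row(s).
Then LEFT JOIN `flights r` on node_id: each of those 6 rows is kept; rows whose q.node_id has no match in r get NULL for r's columns.
Result: 6 row(s).

6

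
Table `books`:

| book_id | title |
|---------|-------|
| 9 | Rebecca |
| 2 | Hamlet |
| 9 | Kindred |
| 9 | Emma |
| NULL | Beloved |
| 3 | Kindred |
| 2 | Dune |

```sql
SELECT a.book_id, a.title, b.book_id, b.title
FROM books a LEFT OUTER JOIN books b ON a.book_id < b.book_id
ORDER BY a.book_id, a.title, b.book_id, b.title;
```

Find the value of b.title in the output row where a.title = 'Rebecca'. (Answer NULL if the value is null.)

NULL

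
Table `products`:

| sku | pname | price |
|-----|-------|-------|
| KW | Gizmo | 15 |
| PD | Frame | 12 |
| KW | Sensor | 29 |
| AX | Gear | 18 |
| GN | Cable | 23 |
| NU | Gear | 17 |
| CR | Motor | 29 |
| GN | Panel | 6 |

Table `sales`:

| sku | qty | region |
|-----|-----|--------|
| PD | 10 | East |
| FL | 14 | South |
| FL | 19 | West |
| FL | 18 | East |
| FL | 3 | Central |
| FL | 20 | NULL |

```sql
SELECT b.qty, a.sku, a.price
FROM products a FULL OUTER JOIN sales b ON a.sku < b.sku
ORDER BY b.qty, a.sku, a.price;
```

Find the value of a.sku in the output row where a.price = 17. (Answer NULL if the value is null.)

FULL OUTER JOIN keeps every row from both sides; unmatched rows get NULL for the other side's columns.
Matching on a.sku < b.sku.
- sku=KW: 1 matching b row(s), so 1 row(s) emitted.
- sku=PD: no b row matches, row kept with b columns NULL.
- sku=KW: 1 matching b row(s), so 1 row(s) emitted.
- sku=AX: 6 matching b row(s), so 6 row(s) emitted.
- sku=GN: 1 matching b row(s), so 1 row(s) emitted.
- sku=NU: 1 matching b row(s), so 1 row(s) emitted.
- sku=CR: 6 matching b row(s), so 6 row(s) emitted.
- sku=GN: 1 matching b row(s), so 1 row(s) emitted.

NU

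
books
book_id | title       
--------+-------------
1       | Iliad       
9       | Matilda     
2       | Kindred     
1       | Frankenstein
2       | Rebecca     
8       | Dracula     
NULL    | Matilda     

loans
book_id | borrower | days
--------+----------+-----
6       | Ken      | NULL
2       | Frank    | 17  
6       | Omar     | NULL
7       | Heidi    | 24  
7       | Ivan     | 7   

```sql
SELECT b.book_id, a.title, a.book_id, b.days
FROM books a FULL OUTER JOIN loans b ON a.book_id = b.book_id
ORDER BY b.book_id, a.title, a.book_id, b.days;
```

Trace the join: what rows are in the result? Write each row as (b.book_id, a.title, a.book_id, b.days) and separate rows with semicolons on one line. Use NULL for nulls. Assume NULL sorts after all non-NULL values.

FULL OUTER JOIN keeps every row from both sides; unmatched rows get NULL for the other side's columns.
Matching on a.book_id = b.book_id. A NULL in a compared column never satisfies the condition.
Matched pairs: 2; unmatched a rows kept: 5; unmatched b rows kept: 4.

(2, Kindred, 2, 17); (2, Rebecca, 2, 17); (6, NULL, NULL, NULL); (6, NULL, NULL, NULL); (7, NULL, NULL, 7); (7, NULL, NULL, 24); (NULL, Dracula, 8, NULL); (NULL, Frankenstein, 1, NULL); (NULL, Iliad, 1, NULL); (NULL, Matilda, 9, NULL); (NULL, Matilda, NULL, NULL)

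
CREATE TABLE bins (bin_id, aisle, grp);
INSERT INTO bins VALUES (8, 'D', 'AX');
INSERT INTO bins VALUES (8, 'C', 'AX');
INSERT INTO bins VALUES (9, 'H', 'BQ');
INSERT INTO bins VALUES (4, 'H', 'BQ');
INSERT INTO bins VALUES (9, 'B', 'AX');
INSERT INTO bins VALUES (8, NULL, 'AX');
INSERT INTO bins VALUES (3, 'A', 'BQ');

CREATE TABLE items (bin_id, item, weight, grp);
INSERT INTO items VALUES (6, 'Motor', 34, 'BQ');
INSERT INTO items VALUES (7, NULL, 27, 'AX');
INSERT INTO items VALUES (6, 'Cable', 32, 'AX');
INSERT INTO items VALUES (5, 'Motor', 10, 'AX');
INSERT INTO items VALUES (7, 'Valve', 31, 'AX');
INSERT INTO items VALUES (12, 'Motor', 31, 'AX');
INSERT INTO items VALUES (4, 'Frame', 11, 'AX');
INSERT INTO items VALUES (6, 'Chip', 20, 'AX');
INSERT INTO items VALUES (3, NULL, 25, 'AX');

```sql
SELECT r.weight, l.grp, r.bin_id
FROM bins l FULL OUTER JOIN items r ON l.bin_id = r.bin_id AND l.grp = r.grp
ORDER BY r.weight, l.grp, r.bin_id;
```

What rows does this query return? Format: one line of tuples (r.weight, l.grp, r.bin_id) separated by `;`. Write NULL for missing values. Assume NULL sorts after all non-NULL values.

(10, NULL, 5); (11, NULL, 4); (20, NULL, 6); (25, NULL, 3); (27, NULL, 7); (31, NULL, 7); (31, NULL, 12); (32, NULL, 6); (34, NULL, 6); (NULL, AX, NULL); (NULL, AX, NULL); (NULL, AX, NULL); (NULL, AX, NULL); (NULL, BQ, NULL); (NULL, BQ, NULL); (NULL, BQ, NULL)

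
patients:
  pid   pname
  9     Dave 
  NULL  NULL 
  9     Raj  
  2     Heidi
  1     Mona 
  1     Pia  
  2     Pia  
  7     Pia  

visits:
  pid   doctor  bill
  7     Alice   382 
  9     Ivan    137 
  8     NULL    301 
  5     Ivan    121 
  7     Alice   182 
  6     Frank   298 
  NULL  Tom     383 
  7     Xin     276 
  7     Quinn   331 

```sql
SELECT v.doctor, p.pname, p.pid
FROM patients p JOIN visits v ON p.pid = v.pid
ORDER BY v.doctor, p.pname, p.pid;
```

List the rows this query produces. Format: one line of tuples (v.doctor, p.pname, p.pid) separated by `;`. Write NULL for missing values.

(Alice, Pia, 7); (Alice, Pia, 7); (Ivan, Dave, 9); (Ivan, Raj, 9); (Quinn, Pia, 7); (Xin, Pia, 7)

INNER JOIN keeps only pairs where the ON condition holds.
Matching on p.pid = v.pid. A NULL in a compared column never satisfies the condition.
- pid=9: 1 matching v row(s), so 1 row(s) emitted.
- pid=NULL: no matching v row, dropped.
- pid=9: 1 matching v row(s), so 1 row(s) emitted.
- pid=2: no matching v row, dropped.
- pid=1: no matching v row, dropped.
- pid=1: no matching v row, dropped.
- pid=2: no matching v row, dropped.
- pid=7: 4 matching v row(s), so 4 row(s) emitted.
After projecting and ordering:
v.doctor | p.pname | p.pid
Alice | Pia | 7
Alice | Pia | 7
Ivan | Dave | 9
Ivan | Raj | 9
Quinn | Pia | 7
Xin | Pia | 7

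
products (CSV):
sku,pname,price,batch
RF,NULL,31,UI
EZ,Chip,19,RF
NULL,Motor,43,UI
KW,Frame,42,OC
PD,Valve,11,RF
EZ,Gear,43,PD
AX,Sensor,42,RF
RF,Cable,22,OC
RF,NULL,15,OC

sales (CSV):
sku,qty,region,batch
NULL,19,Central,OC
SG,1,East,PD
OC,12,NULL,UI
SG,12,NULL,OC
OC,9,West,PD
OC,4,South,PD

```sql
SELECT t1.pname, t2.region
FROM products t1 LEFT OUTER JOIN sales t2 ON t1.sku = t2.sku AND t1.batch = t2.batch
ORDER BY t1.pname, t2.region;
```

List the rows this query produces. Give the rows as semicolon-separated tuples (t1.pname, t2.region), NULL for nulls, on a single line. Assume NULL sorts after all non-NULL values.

LEFT JOIN keeps every row from `products`; unmatched rows get NULL for `sales`'s columns.
Matching on t1.sku = t2.sku AND t1.batch = t2.batch. A NULL in a compared column never satisfies the condition.
Matched pairs: 0; unmatched t1 rows kept: 9.

(Cable, NULL); (Chip, NULL); (Frame, NULL); (Gear, NULL); (Motor, NULL); (Sensor, NULL); (Valve, NULL); (NULL, NULL); (NULL, NULL)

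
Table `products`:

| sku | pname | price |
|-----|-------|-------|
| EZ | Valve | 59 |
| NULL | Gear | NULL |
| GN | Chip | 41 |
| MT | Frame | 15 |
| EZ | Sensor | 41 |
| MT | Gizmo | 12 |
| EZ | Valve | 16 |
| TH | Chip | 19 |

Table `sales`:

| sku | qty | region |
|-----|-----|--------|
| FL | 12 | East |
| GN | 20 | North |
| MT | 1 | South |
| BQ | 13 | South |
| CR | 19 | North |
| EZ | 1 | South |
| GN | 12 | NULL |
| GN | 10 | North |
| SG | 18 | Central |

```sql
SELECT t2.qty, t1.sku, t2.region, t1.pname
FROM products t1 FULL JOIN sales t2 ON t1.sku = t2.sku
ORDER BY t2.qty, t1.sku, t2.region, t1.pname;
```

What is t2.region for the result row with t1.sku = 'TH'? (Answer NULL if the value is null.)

NULL

FULL OUTER JOIN keeps every row from both sides; unmatched rows get NULL for the other side's columns.
Matching on t1.sku = t2.sku. A NULL in a compared column never satisfies the condition.
Matched pairs: 8; unmatched t1 rows kept: 2; unmatched t2 rows kept: 4.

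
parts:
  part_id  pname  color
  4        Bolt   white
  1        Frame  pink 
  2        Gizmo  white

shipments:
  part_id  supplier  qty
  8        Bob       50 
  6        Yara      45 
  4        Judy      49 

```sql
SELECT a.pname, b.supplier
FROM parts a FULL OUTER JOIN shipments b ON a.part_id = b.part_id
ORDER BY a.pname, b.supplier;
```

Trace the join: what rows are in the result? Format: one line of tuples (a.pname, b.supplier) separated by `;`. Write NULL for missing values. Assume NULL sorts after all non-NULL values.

FULL OUTER JOIN keeps every row from both sides; unmatched rows get NULL for the other side's columns.
Matching on a.part_id = b.part_id.
- a (part_id=4) pairs with 1 row(s) of b.
- a (part_id=1) has no partner → padded with NULL.
- a (part_id=2) has no partner → padded with NULL.
- 2 row(s) from b found no a partner → padded with NULL.
After projecting and ordering:
a.pname | b.supplier
Bolt | Judy
Frame | NULL
Gizmo | NULL
NULL | Bob
NULL | Yara

(Bolt, Judy); (Frame, NULL); (Gizmo, NULL); (NULL, Bob); (NULL, Yara)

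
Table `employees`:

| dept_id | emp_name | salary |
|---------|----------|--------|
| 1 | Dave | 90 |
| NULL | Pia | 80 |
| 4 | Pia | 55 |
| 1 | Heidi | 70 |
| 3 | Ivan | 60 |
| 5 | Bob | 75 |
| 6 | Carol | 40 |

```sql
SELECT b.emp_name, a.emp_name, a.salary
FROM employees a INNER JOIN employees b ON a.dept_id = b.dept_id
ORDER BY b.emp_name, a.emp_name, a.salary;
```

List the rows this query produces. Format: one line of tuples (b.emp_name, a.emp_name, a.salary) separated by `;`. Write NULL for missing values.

INNER JOIN keeps only pairs where the ON condition holds.
Matching on a.dept_id = b.dept_id. A NULL in a compared column never satisfies the condition.
Matched pairs: 8.

(Bob, Bob, 75); (Carol, Carol, 40); (Dave, Dave, 90); (Dave, Heidi, 70); (Heidi, Dave, 90); (Heidi, Heidi, 70); (Ivan, Ivan, 60); (Pia, Pia, 55)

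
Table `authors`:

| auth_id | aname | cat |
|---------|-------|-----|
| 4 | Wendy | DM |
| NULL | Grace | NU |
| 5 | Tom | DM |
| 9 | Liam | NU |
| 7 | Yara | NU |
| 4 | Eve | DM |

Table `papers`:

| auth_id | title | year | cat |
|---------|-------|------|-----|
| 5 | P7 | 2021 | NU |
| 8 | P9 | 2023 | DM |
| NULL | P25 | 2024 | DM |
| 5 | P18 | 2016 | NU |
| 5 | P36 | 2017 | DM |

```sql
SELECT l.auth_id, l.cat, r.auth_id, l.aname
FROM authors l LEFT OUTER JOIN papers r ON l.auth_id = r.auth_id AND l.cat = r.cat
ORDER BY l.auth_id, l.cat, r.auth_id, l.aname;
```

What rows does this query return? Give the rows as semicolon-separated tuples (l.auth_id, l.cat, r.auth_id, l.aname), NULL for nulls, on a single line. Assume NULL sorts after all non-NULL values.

LEFT JOIN keeps every row from `authors`; unmatched rows get NULL for `papers`'s columns.
Matching on l.auth_id = r.auth_id AND l.cat = r.cat. A NULL in a compared column never satisfies the condition.
- l row (auth_id=4, cat=DM): no match → kept, r columns NULL.
- l row (auth_id=NULL, cat=NU): no match → kept, r columns NULL.
- l row (auth_id=5, cat=DM): matches 1 r row(s) → 1 output row(s).
- l row (auth_id=9, cat=NU): no match → kept, r columns NULL.
- l row (auth_id=7, cat=NU): no match → kept, r columns NULL.
- l row (auth_id=4, cat=DM): no match → kept, r columns NULL.
After projecting and ordering:
l.auth_id | l.cat | r.auth_id | l.aname
4 | DM | NULL | Eve
4 | DM | NULL | Wendy
5 | DM | 5 | Tom
7 | NU | NULL | Yara
9 | NU | NULL | Liam
NULL | NU | NULL | Grace

(4, DM, NULL, Eve); (4, DM, NULL, Wendy); (5, DM, 5, Tom); (7, NU, NULL, Yara); (9, NU, NULL, Liam); (NULL, NU, NULL, Grace)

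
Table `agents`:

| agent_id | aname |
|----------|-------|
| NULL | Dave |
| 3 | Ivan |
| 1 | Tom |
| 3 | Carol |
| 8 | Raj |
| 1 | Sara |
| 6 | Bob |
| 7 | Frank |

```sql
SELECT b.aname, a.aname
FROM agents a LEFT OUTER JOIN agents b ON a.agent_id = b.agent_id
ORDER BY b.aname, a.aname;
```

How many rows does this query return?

12

LEFT JOIN keeps every row from `agents a`; unmatched rows get NULL for `agents b`'s columns.
Matching on a.agent_id = b.agent_id. A NULL in a compared column never satisfies the condition.
- a[0] agent_id=NULL → no match; kept with NULLs on the b side.
- a[1] agent_id=3 → 2 match(es) in b → 2 row(s).
- a[2] agent_id=1 → 2 match(es) in b → 2 row(s).
- a[3] agent_id=3 → 2 match(es) in b → 2 row(s).
- a[4] agent_id=8 → 1 match(es) in b → 1 row(s).
- a[5] agent_id=1 → 2 match(es) in b → 2 row(s).
- a[6] agent_id=6 → 1 match(es) in b → 1 row(s).
- a[7] agent_id=7 → 1 match(es) in b → 1 row(s).
Total: 11 matched + 1 padded = 12 rows.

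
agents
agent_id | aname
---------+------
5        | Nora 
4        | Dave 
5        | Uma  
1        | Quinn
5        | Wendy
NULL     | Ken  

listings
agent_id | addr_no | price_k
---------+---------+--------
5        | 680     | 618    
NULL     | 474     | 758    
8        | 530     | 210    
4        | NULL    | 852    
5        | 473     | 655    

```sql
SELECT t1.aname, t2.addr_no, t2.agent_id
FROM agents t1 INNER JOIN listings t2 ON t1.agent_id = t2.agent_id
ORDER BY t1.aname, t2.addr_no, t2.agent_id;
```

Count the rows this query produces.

7

INNER JOIN keeps only pairs where the ON condition holds.
Matching on t1.agent_id = t2.agent_id. A NULL in a compared column never satisfies the condition.
- agent_id=5: 2 matching t2 row(s), so 2 row(s) emitted.
- agent_id=4: 1 matching t2 row(s), so 1 row(s) emitted.
- agent_id=5: 2 matching t2 row(s), so 2 row(s) emitted.
- agent_id=1: no matching t2 row, dropped.
- agent_id=5: 2 matching t2 row(s), so 2 row(s) emitted.
- agent_id=NULL: no matching t2 row, dropped.
Total: 7 rows.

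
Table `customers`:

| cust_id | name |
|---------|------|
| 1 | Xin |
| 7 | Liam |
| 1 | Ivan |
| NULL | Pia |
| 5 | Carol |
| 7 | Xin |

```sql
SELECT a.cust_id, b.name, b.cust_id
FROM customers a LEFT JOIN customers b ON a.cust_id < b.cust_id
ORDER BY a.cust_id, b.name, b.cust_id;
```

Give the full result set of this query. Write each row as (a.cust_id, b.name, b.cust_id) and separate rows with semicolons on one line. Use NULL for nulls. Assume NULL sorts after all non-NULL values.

LEFT JOIN keeps every row from `customers a`; unmatched rows get NULL for `customers b`'s columns.
Matching on a.cust_id < b.cust_id. A NULL in a compared column never satisfies the condition.
- cust_id=1: 3 matching b row(s), so 3 row(s) emitted.
- cust_id=7: no b row matches, row kept with b columns NULL.
- cust_id=1: 3 matching b row(s), so 3 row(s) emitted.
- cust_id=NULL: no b row matches, row kept with b columns NULL.
- cust_id=5: 2 matching b row(s), so 2 row(s) emitted.
- cust_id=7: no b row matches, row kept with b columns NULL.

(1, Carol, 5); (1, Carol, 5); (1, Liam, 7); (1, Liam, 7); (1, Xin, 7); (1, Xin, 7); (5, Liam, 7); (5, Xin, 7); (7, NULL, NULL); (7, NULL, NULL); (NULL, NULL, NULL)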